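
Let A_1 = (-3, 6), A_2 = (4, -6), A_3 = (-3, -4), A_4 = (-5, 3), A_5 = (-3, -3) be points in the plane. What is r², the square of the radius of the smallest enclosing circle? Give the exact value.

By Welzl's lemma the MEC is supported by two points (diametrically opposite) or three points (on a circumcircle).
The farthest pair is A_1–A_2 with squared distance 193. The circle on this segment as diameter has centre (0.5, 0) and r² = 193/4 = 48.25.
Check A_3: distance² to centre = 28.25 ≤ 48.25, so it lies inside.
All remaining points lie in this disk, and no smaller disk contains both endpoints, so this is the minimum enclosing circle.

48.25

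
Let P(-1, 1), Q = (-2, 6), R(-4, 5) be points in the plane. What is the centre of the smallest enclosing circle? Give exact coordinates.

(-43/22, 75/22)

Side lengths²: PQ² = 26, PR² = 25, QR² = 5.
Since PQ² = 26 < 25 + 5 = 30, the triangle is acute, so the smallest enclosing circle is the circumcircle.
Circumcentre = (-43/22, 75/22), r² = 1625/242.
Centre = (-43/22, 75/22).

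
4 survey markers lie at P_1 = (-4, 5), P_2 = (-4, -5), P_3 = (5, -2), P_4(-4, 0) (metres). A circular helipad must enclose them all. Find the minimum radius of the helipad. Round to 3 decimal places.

6.009

By Welzl's lemma the MEC is supported by two points (diametrically opposite) or three points (on a circumcircle).
The minimum enclosing circle is determined by three boundary points: P_1, P_2, P_3.
Their circumcentre is (-2/3, 0) with r² = 325/9.
The farthest remaining point P_4 is at distance² 100/9 ≤ 325/9.
r = √(325/9) ≈ 6.009.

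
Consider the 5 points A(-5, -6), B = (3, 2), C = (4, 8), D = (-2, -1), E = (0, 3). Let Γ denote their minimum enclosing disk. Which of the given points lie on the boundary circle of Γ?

A smallest enclosing disk is always determined by at most three of the input points on its boundary.
The farthest pair is A–C with squared distance 277. The circle on this segment as diameter has centre (-0.5, 1) and r² = 277/4 = 69.25.
Check B: distance² to centre = 13.25 ≤ 69.25, so it lies inside.
All remaining points lie in this disk, and no smaller disk contains both endpoints, so this is the minimum enclosing circle.
The points at distance exactly r from the centre are A, C — 2 points.

A, C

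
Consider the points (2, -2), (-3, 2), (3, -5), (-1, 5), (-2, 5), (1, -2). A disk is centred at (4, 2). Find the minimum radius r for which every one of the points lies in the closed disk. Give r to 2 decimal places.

7.07

The required radius is the distance from (4, 2) to the farthest point.
Squared distances: 20, 49, 50, 34, 45, 25.
Maximum is 50, attained at (3, -5).
r = √50 ≈ 7.07.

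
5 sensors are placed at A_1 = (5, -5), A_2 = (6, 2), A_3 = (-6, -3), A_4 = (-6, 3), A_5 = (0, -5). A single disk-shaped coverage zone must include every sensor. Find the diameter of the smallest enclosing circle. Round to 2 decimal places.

The minimum enclosing circle of a finite set is fixed by two of the points (as a diameter) or three (as a circumcircle).
The minimum enclosing circle is determined by three boundary points: A_1, A_2, A_4.
Their circumcentre is (-9/34, -23/34) with r² = 26825/578.
The farthest remaining point A_3 is at distance² 22133/578 ≤ 26825/578.
Diameter = 2r = 2√(26825/578) ≈ 13.62.

13.62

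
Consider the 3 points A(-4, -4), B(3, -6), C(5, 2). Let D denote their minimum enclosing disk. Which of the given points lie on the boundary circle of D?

A, B, C

Side lengths²: AB² = 53, AC² = 117, BC² = 68.
Since AC² = 117 < 68 + 53 = 121, the triangle is acute, so the smallest enclosing circle is the circumcircle.
Circumcentre = (0.6, -1.15), r² = 29.2825.
The points at distance exactly r from the centre are A, B, C — 3 points.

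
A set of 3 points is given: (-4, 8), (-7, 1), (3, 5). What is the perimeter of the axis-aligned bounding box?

34

Width = max x − min x = 3 − (-7) = 10.
Height = max y − min y = 8 − 1 = 7.
Perimeter = 2(10 + 7) = 34.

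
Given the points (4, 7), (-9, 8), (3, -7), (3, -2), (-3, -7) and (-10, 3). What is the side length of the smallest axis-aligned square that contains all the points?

The bounding box has width 14 and height 15.
An axis-aligned square enclosing the set must have side ≥ max(width, height).
So the minimum side is max(14, 15) = 15.

15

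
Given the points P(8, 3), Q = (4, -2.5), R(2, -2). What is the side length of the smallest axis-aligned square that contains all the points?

6

The bounding box has width 6 and height 5.5.
An axis-aligned square enclosing the set must have side ≥ max(width, height).
So the minimum side is max(6, 5.5) = 6.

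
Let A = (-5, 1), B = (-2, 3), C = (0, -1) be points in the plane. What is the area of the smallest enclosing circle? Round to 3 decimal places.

Side lengths²: AB² = 13, AC² = 29, BC² = 20.
Since AC² = 29 < 20 + 13 = 33, the triangle is acute, so the smallest enclosing circle is the circumcircle.
Circumcentre = (-2.375, 0.3125), r² = 7.36328125.
Area = π·r² = π·7.36328125 ≈ 23.132.

23.132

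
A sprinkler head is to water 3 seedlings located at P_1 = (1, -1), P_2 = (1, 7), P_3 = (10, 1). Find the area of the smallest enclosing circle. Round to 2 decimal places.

96.43

Side lengths²: P_1P_2² = 64, P_1P_3² = 85, P_2P_3² = 117.
Since P_2P_3² = 117 < 85 + 64 = 149, the triangle is acute, so the smallest enclosing circle is the circumcircle.
Circumcentre = (29/6, 3), r² = 1105/36.
Area = π·r² = π·1105/36 ≈ 96.43.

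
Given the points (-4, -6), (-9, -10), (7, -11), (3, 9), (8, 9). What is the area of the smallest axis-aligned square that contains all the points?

400

The bounding box has width 17 and height 20.
An axis-aligned square enclosing the set must have side ≥ max(width, height).
So the minimum side is max(17, 20) = 20.
Area = 20² = 400.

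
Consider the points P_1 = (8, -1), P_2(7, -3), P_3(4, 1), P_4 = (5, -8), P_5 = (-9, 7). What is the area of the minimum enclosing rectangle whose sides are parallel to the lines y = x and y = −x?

145

In coordinates u = x + y, v = x − y the rectangle is axis-aligned; the map (x,y)→(u,v) scales areas by 2.
u-values: 7, 4, 5, -3, -2; range = 7 − (-3) = 10.
v-values: 9, 10, 3, 13, -16; range = 13 − (-16) = 29.
Area = (10 × 29) / 2 = 145.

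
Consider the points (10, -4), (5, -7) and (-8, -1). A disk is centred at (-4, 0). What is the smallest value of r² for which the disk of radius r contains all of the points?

The required radius is the distance from (-4, 0) to the farthest point.
Squared distances: 212, 130, 17.
Maximum is 212, attained at (10, -4).

212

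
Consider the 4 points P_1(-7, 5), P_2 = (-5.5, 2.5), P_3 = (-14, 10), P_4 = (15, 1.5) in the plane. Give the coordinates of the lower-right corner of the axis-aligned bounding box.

(15, 1.5)

x-range [-14, 15], y-range [1.5, 10].
The lower-right corner is (15, 1.5).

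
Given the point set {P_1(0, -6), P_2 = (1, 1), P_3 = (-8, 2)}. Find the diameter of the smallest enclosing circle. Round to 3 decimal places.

11.319

Side lengths²: P_1P_2² = 50, P_1P_3² = 128, P_2P_3² = 82.
Since P_1P_3² = 128 < 82 + 50 = 132, the triangle is acute, so the smallest enclosing circle is the circumcircle.
Circumcentre = (-3.875, -1.875), r² = 32.03125.
Diameter = 2r = 2√(32.03125) ≈ 11.319.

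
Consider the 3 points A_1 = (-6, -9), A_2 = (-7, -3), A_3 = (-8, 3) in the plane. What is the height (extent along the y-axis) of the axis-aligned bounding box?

12

max y = 3, min y = -9, so height = 12.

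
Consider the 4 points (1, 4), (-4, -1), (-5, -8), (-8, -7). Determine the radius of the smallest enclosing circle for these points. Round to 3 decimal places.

The minimum enclosing circle of a finite set is fixed by two of the points (as a diameter) or three (as a circumcircle).
The farthest pair is (1, 4)–(-8, -7) with squared distance 202. The circle on this segment as diameter has centre (-3.5, -1.5) and r² = 202/4 = 50.5.
Check (-4, -1): distance² to centre = 0.5 ≤ 50.5, so it lies inside.
All remaining points lie in this disk, and no smaller disk contains both endpoints, so this is the minimum enclosing circle.
r = √(50.5) ≈ 7.106.

7.106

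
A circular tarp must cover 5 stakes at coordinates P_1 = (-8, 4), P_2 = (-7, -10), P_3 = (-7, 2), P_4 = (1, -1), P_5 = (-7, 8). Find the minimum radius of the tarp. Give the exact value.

The minimum enclosing circle of a finite set is fixed by two of the points (as a diameter) or three (as a circumcircle).
The farthest pair is P_2–P_5 with squared distance 324. The circle on this segment as diameter has centre (-7, -1) and r² = 324/4 = 81.
Check P_1: distance² to centre = 26 ≤ 81, so it lies inside.
All remaining points lie in this disk, and no smaller disk contains both endpoints, so this is the minimum enclosing circle.
r = √81 = 9.

9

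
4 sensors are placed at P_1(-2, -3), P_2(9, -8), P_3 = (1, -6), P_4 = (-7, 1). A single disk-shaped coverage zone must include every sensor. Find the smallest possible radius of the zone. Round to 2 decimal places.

9.18

A smallest enclosing disk is always determined by at most three of the input points on its boundary.
The farthest pair is P_2–P_4 with squared distance 337. The circle on this segment as diameter has centre (1, -3.5) and r² = 337/4 = 84.25.
Check P_1: distance² to centre = 9.25 ≤ 84.25, so it lies inside.
All remaining points lie in this disk, and no smaller disk contains both endpoints, so this is the minimum enclosing circle.
r = √(84.25) ≈ 9.18.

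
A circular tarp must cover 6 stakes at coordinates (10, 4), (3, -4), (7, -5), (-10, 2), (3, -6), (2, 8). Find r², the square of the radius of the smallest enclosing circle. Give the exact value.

85345/841

The minimum enclosing circle is determined by three boundary points: (10, 4), (7, -5), (-10, 2).
Their circumcentre is (2/29, 67/29) with r² = 85345/841.
The farthest remaining point (3, -6) is at distance² 65306/841 ≤ 85345/841.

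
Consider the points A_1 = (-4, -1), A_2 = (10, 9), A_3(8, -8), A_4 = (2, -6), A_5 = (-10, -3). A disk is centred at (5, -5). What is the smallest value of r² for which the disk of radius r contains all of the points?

229

The required radius is the distance from (5, -5) to the farthest point.
Squared distances: 97, 221, 18, 10, 229.
Maximum is 229, attained at A_5.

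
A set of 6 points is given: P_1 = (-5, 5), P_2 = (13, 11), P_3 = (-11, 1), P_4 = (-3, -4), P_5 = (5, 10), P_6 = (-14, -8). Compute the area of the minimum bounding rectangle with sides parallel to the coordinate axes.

513

x ranges over [-14, 13], width 27.
y ranges over [-8, 11], height 19.
Area = 27 × 19 = 513.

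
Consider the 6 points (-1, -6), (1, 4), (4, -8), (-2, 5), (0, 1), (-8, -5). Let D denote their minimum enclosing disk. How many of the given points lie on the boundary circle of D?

3

The minimum enclosing circle of a finite set is fixed by two of the points (as a diameter) or three (as a circumcircle).
The minimum enclosing circle is determined by three boundary points: (4, -8), (-2, 5), (-8, -5).
Their circumcentre is (-45/46, -111/46) with r² = 59245/1058.
The farthest remaining point (1, 4) is at distance² 47653/1058 ≤ 59245/1058.
The points at distance exactly r from the centre are (4, -8), (-2, 5), (-8, -5) — 3 points.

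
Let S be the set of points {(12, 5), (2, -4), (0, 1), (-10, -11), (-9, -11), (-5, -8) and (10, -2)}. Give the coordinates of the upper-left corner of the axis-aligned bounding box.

(-10, 5)

x-range [-10, 12], y-range [-11, 5].
The upper-left corner is (-10, 5).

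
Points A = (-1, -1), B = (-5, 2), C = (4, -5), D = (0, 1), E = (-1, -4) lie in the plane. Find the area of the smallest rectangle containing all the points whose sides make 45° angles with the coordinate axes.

48

In coordinates u = x + y, v = x − y the rectangle is axis-aligned; the map (x,y)→(u,v) scales areas by 2.
u-values: -2, -3, -1, 1, -5; range = 1 − (-5) = 6.
v-values: 0, -7, 9, -1, 3; range = 9 − (-7) = 16.
Area = (6 × 16) / 2 = 48.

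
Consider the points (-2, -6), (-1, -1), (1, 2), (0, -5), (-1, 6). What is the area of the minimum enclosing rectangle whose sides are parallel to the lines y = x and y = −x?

78

In coordinates u = x + y, v = x − y the rectangle is axis-aligned; the map (x,y)→(u,v) scales areas by 2.
u-values: -8, -2, 3, -5, 5; range = 5 − (-8) = 13.
v-values: 4, 0, -1, 5, -7; range = 5 − (-7) = 12.
Area = (13 × 12) / 2 = 78.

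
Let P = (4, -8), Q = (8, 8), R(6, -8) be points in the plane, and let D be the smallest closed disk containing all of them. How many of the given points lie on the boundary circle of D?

Side lengths²: PQ² = 272, PR² = 4, QR² = 260.
Since PQ² = 272 ≥ 260 + 4 = 264, the angle opposite PQ is not acute, so the smallest enclosing circle has PQ as diameter.
Centre = midpoint of PQ = (6, 0), r² = 272/4 = 68.
The points at distance exactly r from the centre are P, Q — 2 points.

2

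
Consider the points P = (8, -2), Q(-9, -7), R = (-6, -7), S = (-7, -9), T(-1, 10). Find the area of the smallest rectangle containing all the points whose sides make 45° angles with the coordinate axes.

262.5

In coordinates u = x + y, v = x − y the rectangle is axis-aligned; the map (x,y)→(u,v) scales areas by 2.
u-values: 6, -16, -13, -16, 9; range = 9 − (-16) = 25.
v-values: 10, -2, 1, 2, -11; range = 10 − (-11) = 21.
Area = (25 × 21) / 2 = 262.5.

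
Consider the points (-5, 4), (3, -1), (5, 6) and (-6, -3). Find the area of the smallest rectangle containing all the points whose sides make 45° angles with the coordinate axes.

In coordinates u = x + y, v = x − y the rectangle is axis-aligned; the map (x,y)→(u,v) scales areas by 2.
u-values: -1, 2, 11, -9; range = 11 − (-9) = 20.
v-values: -9, 4, -1, -3; range = 4 − (-9) = 13.
Area = (20 × 13) / 2 = 130.

130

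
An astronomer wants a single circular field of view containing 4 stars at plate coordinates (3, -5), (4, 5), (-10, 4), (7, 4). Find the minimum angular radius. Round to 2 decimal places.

The minimum enclosing circle of a finite set is fixed by two of the points (as a diameter) or three (as a circumcircle).
The minimum enclosing circle is determined by three boundary points: (3, -5), (-10, 4), (7, 4).
Their circumcentre is (-1.5, 43/18) with r² = 12125/162.
The farthest remaining point (4, 5) is at distance² 6005/162 ≤ 12125/162.
r = √(12125/162) ≈ 8.65.

8.65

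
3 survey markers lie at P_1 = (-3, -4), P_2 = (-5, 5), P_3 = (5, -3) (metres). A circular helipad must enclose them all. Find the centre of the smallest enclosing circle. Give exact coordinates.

Side lengths²: P_1P_2² = 85, P_1P_3² = 65, P_2P_3² = 164.
Since P_2P_3² = 164 ≥ 85 + 65 = 150, the angle opposite P_2P_3 is not acute, so the smallest enclosing circle has P_2P_3 as diameter.
Centre = midpoint of P_2P_3 = (0, 1), r² = 164/4 = 41.
Centre = (0, 1).

(0, 1)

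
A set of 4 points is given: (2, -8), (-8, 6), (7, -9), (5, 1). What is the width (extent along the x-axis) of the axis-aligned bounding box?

15

max x = 7, min x = -8, so width = 15.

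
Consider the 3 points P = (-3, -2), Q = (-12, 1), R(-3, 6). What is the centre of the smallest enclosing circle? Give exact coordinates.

Side lengths²: PQ² = 90, PR² = 64, QR² = 106.
Since QR² = 106 < 90 + 64 = 154, the triangle is acute, so the smallest enclosing circle is the circumcircle.
Circumcentre = (-20/3, 2), r² = 265/9.
Centre = (-20/3, 2).

(-20/3, 2)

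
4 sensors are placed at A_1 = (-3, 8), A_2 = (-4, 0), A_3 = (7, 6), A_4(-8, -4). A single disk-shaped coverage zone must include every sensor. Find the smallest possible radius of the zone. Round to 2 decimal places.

The minimum enclosing circle of a finite set is fixed by two of the points (as a diameter) or three (as a circumcircle).
The farthest pair is A_3–A_4 with squared distance 325. The circle on this segment as diameter has centre (-0.5, 1) and r² = 325/4 = 81.25.
Check A_1: distance² to centre = 55.25 ≤ 81.25, so it lies inside.
All remaining points lie in this disk, and no smaller disk contains both endpoints, so this is the minimum enclosing circle.
r = √(81.25) ≈ 9.01.

9.01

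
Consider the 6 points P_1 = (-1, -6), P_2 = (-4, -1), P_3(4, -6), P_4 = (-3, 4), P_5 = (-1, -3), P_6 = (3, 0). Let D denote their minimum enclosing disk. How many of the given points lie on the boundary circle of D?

The farthest pair is P_3–P_4 with squared distance 149. The circle on this segment as diameter has centre (0.5, -1) and r² = 149/4 = 37.25.
Check P_1: distance² to centre = 27.25 ≤ 37.25, so it lies inside.
All remaining points lie in this disk, and no smaller disk contains both endpoints, so this is the minimum enclosing circle.
The points at distance exactly r from the centre are P_3, P_4 — 2 points.

2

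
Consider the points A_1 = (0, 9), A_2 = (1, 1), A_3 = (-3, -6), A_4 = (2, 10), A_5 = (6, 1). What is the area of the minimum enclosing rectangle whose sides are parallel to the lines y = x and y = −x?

In coordinates u = x + y, v = x − y the rectangle is axis-aligned; the map (x,y)→(u,v) scales areas by 2.
u-values: 9, 2, -9, 12, 7; range = 12 − (-9) = 21.
v-values: -9, 0, 3, -8, 5; range = 5 − (-9) = 14.
Area = (21 × 14) / 2 = 147.

147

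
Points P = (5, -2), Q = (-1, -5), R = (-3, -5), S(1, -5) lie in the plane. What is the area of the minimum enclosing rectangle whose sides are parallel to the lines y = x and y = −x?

In coordinates u = x + y, v = x − y the rectangle is axis-aligned; the map (x,y)→(u,v) scales areas by 2.
u-values: 3, -6, -8, -4; range = 3 − (-8) = 11.
v-values: 7, 4, 2, 6; range = 7 − 2 = 5.
Area = (11 × 5) / 2 = 27.5.

27.5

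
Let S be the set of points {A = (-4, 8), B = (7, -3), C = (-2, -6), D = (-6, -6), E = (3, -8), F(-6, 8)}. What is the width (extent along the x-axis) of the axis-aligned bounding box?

max x = 7, min x = -6, so width = 13.

13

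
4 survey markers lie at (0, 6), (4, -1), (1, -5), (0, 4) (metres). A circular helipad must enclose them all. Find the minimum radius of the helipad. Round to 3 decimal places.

5.523

The minimum enclosing circle of a finite set is fixed by two of the points (as a diameter) or three (as a circumcircle).
The farthest pair is (0, 6)–(1, -5) with squared distance 122. The circle on this segment as diameter has centre (0.5, 0.5) and r² = 122/4 = 30.5.
Check (4, -1): distance² to centre = 14.5 ≤ 30.5, so it lies inside.
All remaining points lie in this disk, and no smaller disk contains both endpoints, so this is the minimum enclosing circle.
r = √(30.5) ≈ 5.523.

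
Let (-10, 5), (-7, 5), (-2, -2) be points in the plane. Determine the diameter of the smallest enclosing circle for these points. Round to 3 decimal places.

10.630

Call the three points A, B, C in the order given.
Side lengths²: AB² = 9, AC² = 113, BC² = 74.
Since AC² = 113 ≥ 74 + 9 = 83, the angle opposite AC is not acute, so the smallest enclosing circle has AC as diameter.
Centre = midpoint of AC = (-6, 1.5), r² = 113/4 = 28.25.
Diameter = 2r = 2√(28.25) ≈ 10.630.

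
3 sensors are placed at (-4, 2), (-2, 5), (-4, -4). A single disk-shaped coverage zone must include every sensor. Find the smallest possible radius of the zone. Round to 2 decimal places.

Call the three points A, B, C in the order given.
Side lengths²: AB² = 13, AC² = 36, BC² = 85.
Since BC² = 85 ≥ 36 + 13 = 49, the angle opposite BC is not acute, so the smallest enclosing circle has BC as diameter.
Centre = midpoint of BC = (-3, 0.5), r² = 85/4 = 21.25.
r = √(21.25) ≈ 4.61.

4.61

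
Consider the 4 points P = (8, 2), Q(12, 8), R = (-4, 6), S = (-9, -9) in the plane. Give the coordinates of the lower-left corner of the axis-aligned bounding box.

x-range [-9, 12], y-range [-9, 8].
The lower-left corner is (-9, -9).

(-9, -9)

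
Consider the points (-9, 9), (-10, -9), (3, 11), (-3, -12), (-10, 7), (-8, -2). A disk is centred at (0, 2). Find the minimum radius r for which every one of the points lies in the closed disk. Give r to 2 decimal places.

14.87

The required radius is the distance from (0, 2) to the farthest point.
Squared distances: 130, 221, 90, 205, 125, 80.
Maximum is 221, attained at (-10, -9).
r = √221 ≈ 14.87.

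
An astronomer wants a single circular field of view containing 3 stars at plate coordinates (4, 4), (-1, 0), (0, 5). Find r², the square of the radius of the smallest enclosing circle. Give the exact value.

Call the three points A, B, C in the order given.
Side lengths²: AB² = 41, AC² = 17, BC² = 26.
Since AB² = 41 < 26 + 17 = 43, the triangle is acute, so the smallest enclosing circle is the circumcircle.
Circumcentre = (59/42, 89/42), r² = 9061/882.

9061/882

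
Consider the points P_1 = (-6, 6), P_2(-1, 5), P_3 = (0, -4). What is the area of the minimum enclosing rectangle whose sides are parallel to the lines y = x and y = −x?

In coordinates u = x + y, v = x − y the rectangle is axis-aligned; the map (x,y)→(u,v) scales areas by 2.
u-values: 0, 4, -4; range = 4 − (-4) = 8.
v-values: -12, -6, 4; range = 4 − (-12) = 16.
Area = (8 × 16) / 2 = 64.

64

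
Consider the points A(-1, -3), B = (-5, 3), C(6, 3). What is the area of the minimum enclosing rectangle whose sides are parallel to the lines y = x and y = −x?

71.5

In coordinates u = x + y, v = x − y the rectangle is axis-aligned; the map (x,y)→(u,v) scales areas by 2.
u-values: -4, -2, 9; range = 9 − (-4) = 13.
v-values: 2, -8, 3; range = 3 − (-8) = 11.
Area = (13 × 11) / 2 = 71.5.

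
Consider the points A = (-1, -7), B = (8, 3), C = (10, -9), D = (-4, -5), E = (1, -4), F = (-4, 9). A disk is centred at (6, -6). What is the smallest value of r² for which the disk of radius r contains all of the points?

The required radius is the distance from (6, -6) to the farthest point.
Squared distances: 50, 85, 25, 101, 29, 325.
Maximum is 325, attained at F.

325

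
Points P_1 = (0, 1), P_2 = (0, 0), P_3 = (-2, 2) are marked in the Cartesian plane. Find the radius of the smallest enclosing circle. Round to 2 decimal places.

Side lengths²: P_1P_2² = 1, P_1P_3² = 5, P_2P_3² = 8.
Since P_2P_3² = 8 ≥ 5 + 1 = 6, the angle opposite P_2P_3 is not acute, so the smallest enclosing circle has P_2P_3 as diameter.
Centre = midpoint of P_2P_3 = (-1, 1), r² = 8/4 = 2.
r = √2 ≈ 1.41.

1.41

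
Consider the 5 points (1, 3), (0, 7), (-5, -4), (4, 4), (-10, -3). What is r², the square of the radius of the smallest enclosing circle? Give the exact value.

61.25

A smallest enclosing disk is always determined by at most three of the input points on its boundary.
The farthest pair is (4, 4)–(-10, -3) with squared distance 245. The circle on this segment as diameter has centre (-3, 0.5) and r² = 245/4 = 61.25.
Check (1, 3): distance² to centre = 22.25 ≤ 61.25, so it lies inside.
All remaining points lie in this disk, and no smaller disk contains both endpoints, so this is the minimum enclosing circle.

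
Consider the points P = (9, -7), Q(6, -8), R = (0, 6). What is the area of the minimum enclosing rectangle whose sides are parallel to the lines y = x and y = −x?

In coordinates u = x + y, v = x − y the rectangle is axis-aligned; the map (x,y)→(u,v) scales areas by 2.
u-values: 2, -2, 6; range = 6 − (-2) = 8.
v-values: 16, 14, -6; range = 16 − (-6) = 22.
Area = (8 × 22) / 2 = 88.

88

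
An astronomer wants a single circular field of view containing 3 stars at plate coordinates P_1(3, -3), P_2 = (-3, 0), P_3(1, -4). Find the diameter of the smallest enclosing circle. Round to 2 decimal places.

Side lengths²: P_1P_2² = 45, P_1P_3² = 5, P_2P_3² = 32.
Since P_1P_2² = 45 ≥ 32 + 5 = 37, the angle opposite P_1P_2 is not acute, so the smallest enclosing circle has P_1P_2 as diameter.
Centre = midpoint of P_1P_2 = (0, -1.5), r² = 45/4 = 11.25.
Diameter = 2r = 2√(11.25) ≈ 6.71.

6.71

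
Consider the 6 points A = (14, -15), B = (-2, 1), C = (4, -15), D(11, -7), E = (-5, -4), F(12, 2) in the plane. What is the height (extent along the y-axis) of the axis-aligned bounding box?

17

max y = 2, min y = -15, so height = 17.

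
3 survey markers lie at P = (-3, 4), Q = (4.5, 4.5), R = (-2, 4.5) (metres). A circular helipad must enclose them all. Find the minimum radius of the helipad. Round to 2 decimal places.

Side lengths²: PQ² = 56.5, PR² = 1.25, QR² = 42.25.
Since PQ² = 56.5 ≥ 42.25 + 1.25 = 43.5, the angle opposite PQ is not acute, so the smallest enclosing circle has PQ as diameter.
Centre = midpoint of PQ = (0.75, 4.25), r² = 56.5/4 = 14.125.
r = √(14.125) ≈ 3.76.

3.76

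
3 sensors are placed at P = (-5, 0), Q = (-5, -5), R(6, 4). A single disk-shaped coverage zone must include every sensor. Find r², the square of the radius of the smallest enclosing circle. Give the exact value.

50.5

Side lengths²: PQ² = 25, PR² = 137, QR² = 202.
Since QR² = 202 ≥ 137 + 25 = 162, the angle opposite QR is not acute, so the smallest enclosing circle has QR as diameter.
Centre = midpoint of QR = (0.5, -0.5), r² = 202/4 = 50.5.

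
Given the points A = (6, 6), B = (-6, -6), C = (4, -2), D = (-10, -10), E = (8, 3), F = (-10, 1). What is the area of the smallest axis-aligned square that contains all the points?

324

The bounding box has width 18 and height 16.
An axis-aligned square enclosing the set must have side ≥ max(width, height).
So the minimum side is max(18, 16) = 18.
Area = 18² = 324.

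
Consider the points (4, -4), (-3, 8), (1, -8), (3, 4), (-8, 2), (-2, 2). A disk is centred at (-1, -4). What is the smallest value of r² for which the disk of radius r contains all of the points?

The required radius is the distance from (-1, -4) to the farthest point.
Squared distances: 25, 148, 20, 80, 85, 37.
Maximum is 148, attained at (-3, 8).

148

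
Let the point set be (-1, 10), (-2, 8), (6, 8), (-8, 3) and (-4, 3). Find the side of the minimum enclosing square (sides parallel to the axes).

The bounding box has width 14 and height 7.
An axis-aligned square enclosing the set must have side ≥ max(width, height).
So the minimum side is max(14, 7) = 14.

14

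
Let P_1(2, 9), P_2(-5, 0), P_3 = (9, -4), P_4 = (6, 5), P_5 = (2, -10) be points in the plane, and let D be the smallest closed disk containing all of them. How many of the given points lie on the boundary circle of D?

2

The minimum enclosing circle of a finite set is fixed by two of the points (as a diameter) or three (as a circumcircle).
The farthest pair is P_1–P_5 with squared distance 361. The circle on this segment as diameter has centre (2, -0.5) and r² = 361/4 = 90.25.
Check P_2: distance² to centre = 49.25 ≤ 90.25, so it lies inside.
All remaining points lie in this disk, and no smaller disk contains both endpoints, so this is the minimum enclosing circle.
The points at distance exactly r from the centre are P_1, P_5 — 2 points.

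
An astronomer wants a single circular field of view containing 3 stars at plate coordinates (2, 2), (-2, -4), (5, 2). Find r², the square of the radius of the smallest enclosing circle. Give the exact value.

Call the three points A, B, C in the order given.
Side lengths²: AB² = 52, AC² = 9, BC² = 85.
Since BC² = 85 ≥ 52 + 9 = 61, the angle opposite BC is not acute, so the smallest enclosing circle has BC as diameter.
Centre = midpoint of BC = (1.5, -1), r² = 85/4 = 21.25.

21.25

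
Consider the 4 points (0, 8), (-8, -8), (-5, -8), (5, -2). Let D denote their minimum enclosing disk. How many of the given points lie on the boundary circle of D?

3

By Welzl's lemma the MEC is supported by two points (diametrically opposite) or three points (on a circumcircle).
The minimum enclosing circle is determined by three boundary points: (0, 8), (-8, -8), (5, -2).
Their circumcentre is (-3.75, -0.125) with r² = 80.078125.
The farthest remaining point (-5, -8) is at distance² 63.578125 ≤ 80.078125.
The points at distance exactly r from the centre are (0, 8), (-8, -8), (5, -2) — 3 points.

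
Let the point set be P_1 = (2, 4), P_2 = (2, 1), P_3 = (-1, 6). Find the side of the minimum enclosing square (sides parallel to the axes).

The bounding box has width 3 and height 5.
An axis-aligned square enclosing the set must have side ≥ max(width, height).
So the minimum side is max(3, 5) = 5.

5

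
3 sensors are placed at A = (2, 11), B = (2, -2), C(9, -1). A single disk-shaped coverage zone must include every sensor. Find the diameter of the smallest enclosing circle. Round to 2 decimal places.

14.03

Side lengths²: AB² = 169, AC² = 193, BC² = 50.
Since AC² = 193 < 169 + 50 = 219, the triangle is acute, so the smallest enclosing circle is the circumcircle.
Circumcentre = (65/14, 4.5), r² = 4825/98.
Diameter = 2r = 2√(4825/98) ≈ 14.03.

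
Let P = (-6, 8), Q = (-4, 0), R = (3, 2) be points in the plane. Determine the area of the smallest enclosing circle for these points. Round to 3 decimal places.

Side lengths²: PQ² = 68, PR² = 117, QR² = 53.
Since PR² = 117 < 68 + 53 = 121, the triangle is acute, so the smallest enclosing circle is the circumcircle.
Circumcentre = (-1.6, 4.85), r² = 29.2825.
Area = π·r² = π·29.2825 ≈ 91.994.

91.994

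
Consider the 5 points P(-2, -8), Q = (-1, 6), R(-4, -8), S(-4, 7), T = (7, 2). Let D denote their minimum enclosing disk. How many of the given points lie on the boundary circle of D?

A smallest enclosing disk is always determined by at most three of the input points on its boundary.
The minimum enclosing circle is determined by three boundary points: R, S, T.
Their circumcentre is (-17/22, -0.5) with r² = 16133/242.
The farthest remaining point P is at distance² 13977/242 ≤ 16133/242.
The points at distance exactly r from the centre are R, S, T — 3 points.

3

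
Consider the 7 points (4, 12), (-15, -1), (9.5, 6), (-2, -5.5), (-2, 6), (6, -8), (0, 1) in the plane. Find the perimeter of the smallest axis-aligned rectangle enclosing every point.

Width = max x − min x = 9.5 − (-15) = 24.5.
Height = max y − min y = 12 − (-8) = 20.
Perimeter = 2(24.5 + 20) = 89.

89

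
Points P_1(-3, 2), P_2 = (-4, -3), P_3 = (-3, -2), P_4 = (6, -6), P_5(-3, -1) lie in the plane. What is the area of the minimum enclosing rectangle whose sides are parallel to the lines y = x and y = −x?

In coordinates u = x + y, v = x − y the rectangle is axis-aligned; the map (x,y)→(u,v) scales areas by 2.
u-values: -1, -7, -5, 0, -4; range = 0 − (-7) = 7.
v-values: -5, -1, -1, 12, -2; range = 12 − (-5) = 17.
Area = (7 × 17) / 2 = 59.5.

59.5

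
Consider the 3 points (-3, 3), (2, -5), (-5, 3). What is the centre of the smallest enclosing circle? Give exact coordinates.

Call the three points A, B, C in the order given.
Side lengths²: AB² = 89, AC² = 4, BC² = 113.
Since BC² = 113 ≥ 89 + 4 = 93, the angle opposite BC is not acute, so the smallest enclosing circle has BC as diameter.
Centre = midpoint of BC = (-1.5, -1), r² = 113/4 = 28.25.
Centre = (-1.5, -1).

(-1.5, -1)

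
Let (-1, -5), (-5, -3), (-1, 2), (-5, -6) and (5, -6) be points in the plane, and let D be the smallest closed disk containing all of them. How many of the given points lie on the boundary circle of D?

3

By Welzl's lemma the MEC is supported by two points (diametrically opposite) or three points (on a circumcircle).
The minimum enclosing circle is determined by three boundary points: (-1, 2), (-5, -6), (5, -6).
Their circumcentre is (0, -3.5) with r² = 31.25.
The farthest remaining point (-5, -3) is at distance² 25.25 ≤ 31.25.
The points at distance exactly r from the centre are (-1, 2), (-5, -6), (5, -6) — 3 points.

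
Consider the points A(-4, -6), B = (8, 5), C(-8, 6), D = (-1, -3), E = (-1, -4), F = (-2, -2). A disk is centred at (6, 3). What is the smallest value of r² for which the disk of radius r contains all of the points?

205

The required radius is the distance from (6, 3) to the farthest point.
Squared distances: 181, 8, 205, 85, 98, 89.
Maximum is 205, attained at C.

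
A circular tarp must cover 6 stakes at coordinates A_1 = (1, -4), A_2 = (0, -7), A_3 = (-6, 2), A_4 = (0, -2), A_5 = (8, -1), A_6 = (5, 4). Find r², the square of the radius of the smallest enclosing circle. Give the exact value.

66625/1296

The minimum enclosing circle is determined by three boundary points: A_2, A_3, A_5.
Their circumcentre is (11/12, 1/9) with r² = 66625/1296.
The farthest remaining point A_6 is at distance² 41209/1296 ≤ 66625/1296.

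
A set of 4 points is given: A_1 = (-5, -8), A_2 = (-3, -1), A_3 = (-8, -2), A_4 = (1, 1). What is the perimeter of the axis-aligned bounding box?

36

Width = max x − min x = 1 − (-8) = 9.
Height = max y − min y = 1 − (-8) = 9.
Perimeter = 2(9 + 9) = 36.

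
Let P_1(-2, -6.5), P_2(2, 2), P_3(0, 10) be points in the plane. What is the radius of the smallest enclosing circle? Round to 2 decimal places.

8.31

Side lengths²: P_1P_2² = 88.25, P_1P_3² = 276.25, P_2P_3² = 68.
Since P_1P_3² = 276.25 ≥ 88.25 + 68 = 156.25, the angle opposite P_1P_3 is not acute, so the smallest enclosing circle has P_1P_3 as diameter.
Centre = midpoint of P_1P_3 = (-1, 1.75), r² = 276.25/4 = 69.0625.
r = √(69.0625) ≈ 8.31.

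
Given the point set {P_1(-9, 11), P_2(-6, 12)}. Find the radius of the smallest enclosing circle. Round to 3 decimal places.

The smallest circle enclosing two points has them as diameter endpoints.
Centre = midpoint = (-7.5, 11.5); r² = |P_1P_2|²/4 = 10/4 = 2.5.
r = √(2.5) ≈ 1.581.

1.581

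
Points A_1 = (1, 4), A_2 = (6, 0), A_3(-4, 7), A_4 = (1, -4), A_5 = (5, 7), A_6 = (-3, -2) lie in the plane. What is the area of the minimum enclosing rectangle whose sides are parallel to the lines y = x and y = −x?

In coordinates u = x + y, v = x − y the rectangle is axis-aligned; the map (x,y)→(u,v) scales areas by 2.
u-values: 5, 6, 3, -3, 12, -5; range = 12 − (-5) = 17.
v-values: -3, 6, -11, 5, -2, -1; range = 6 − (-11) = 17.
Area = (17 × 17) / 2 = 144.5.

144.5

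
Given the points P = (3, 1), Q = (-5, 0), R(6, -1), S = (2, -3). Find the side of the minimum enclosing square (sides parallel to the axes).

The bounding box has width 11 and height 4.
An axis-aligned square enclosing the set must have side ≥ max(width, height).
So the minimum side is max(11, 4) = 11.

11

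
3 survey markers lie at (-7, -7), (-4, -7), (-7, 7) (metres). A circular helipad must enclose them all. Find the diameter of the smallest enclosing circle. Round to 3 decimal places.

14.318

Call the three points A, B, C in the order given.
Side lengths²: AB² = 9, AC² = 196, BC² = 205.
Since BC² = 205 ≥ 196 + 9 = 205, the angle opposite BC is not acute, so the smallest enclosing circle has BC as diameter.
Centre = midpoint of BC = (-5.5, 0), r² = 205/4 = 51.25.
Diameter = 2r = 2√(51.25) ≈ 14.318.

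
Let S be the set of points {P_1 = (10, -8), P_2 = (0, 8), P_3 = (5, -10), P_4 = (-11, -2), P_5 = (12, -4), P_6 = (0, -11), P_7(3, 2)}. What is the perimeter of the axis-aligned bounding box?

Width = max x − min x = 12 − (-11) = 23.
Height = max y − min y = 8 − (-11) = 19.
Perimeter = 2(23 + 19) = 84.

84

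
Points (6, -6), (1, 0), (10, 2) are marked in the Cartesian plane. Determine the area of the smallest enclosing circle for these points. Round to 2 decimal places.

Call the three points A, B, C in the order given.
Side lengths²: AB² = 61, AC² = 80, BC² = 85.
Since BC² = 85 < 80 + 61 = 141, the triangle is acute, so the smallest enclosing circle is the circumcircle.
Circumcentre = (5.9375, -0.96875), r² = 25.3173828125.
Area = π·r² = π·25.3173828125 ≈ 79.54.

79.54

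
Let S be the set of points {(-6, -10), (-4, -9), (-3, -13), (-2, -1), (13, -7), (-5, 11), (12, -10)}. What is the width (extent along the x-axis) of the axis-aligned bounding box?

19

max x = 13, min x = -6, so width = 19.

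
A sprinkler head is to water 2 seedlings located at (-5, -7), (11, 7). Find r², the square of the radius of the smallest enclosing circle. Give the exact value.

113

The smallest circle enclosing two points has them as diameter endpoints.
Centre = midpoint = (3, 0); r² = |(-5, -7)−(11, 7)|²/4 = 452/4 = 113.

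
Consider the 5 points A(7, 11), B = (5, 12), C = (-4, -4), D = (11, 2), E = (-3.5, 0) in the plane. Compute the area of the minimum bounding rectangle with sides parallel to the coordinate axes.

240

x ranges over [-4, 11], width 15.
y ranges over [-4, 12], height 16.
Area = 15 × 16 = 240.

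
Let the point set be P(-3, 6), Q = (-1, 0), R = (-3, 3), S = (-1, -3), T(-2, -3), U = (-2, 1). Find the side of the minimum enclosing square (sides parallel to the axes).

The bounding box has width 2 and height 9.
An axis-aligned square enclosing the set must have side ≥ max(width, height).
So the minimum side is max(2, 9) = 9.

9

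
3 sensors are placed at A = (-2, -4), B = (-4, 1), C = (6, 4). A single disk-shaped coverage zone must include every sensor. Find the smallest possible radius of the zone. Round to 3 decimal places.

5.679

Side lengths²: AB² = 29, AC² = 128, BC² = 109.
Since AC² = 128 < 109 + 29 = 138, the triangle is acute, so the smallest enclosing circle is the circumcircle.
Circumcentre = (23/14, 5/14), r² = 3161/98.
r = √(3161/98) ≈ 5.679.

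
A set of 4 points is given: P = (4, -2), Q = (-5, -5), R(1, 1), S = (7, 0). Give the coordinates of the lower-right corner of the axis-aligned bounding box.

x-range [-5, 7], y-range [-5, 1].
The lower-right corner is (7, -5).

(7, -5)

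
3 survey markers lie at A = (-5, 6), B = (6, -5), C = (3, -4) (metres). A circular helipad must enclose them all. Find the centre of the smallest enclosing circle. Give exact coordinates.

Side lengths²: AB² = 242, AC² = 164, BC² = 10.
Since AB² = 242 ≥ 164 + 10 = 174, the angle opposite AB is not acute, so the smallest enclosing circle has AB as diameter.
Centre = midpoint of AB = (0.5, 0.5), r² = 242/4 = 60.5.
Centre = (0.5, 0.5).

(0.5, 0.5)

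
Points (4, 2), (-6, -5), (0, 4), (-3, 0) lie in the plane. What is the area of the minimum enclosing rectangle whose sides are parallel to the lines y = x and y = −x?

In coordinates u = x + y, v = x − y the rectangle is axis-aligned; the map (x,y)→(u,v) scales areas by 2.
u-values: 6, -11, 4, -3; range = 6 − (-11) = 17.
v-values: 2, -1, -4, -3; range = 2 − (-4) = 6.
Area = (17 × 6) / 2 = 51.

51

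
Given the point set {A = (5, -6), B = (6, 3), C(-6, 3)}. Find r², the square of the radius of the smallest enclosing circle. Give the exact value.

Side lengths²: AB² = 82, AC² = 202, BC² = 144.
Since AC² = 202 < 144 + 82 = 226, the triangle is acute, so the smallest enclosing circle is the circumcircle.
Circumcentre = (0, -8/9), r² = 4141/81.

4141/81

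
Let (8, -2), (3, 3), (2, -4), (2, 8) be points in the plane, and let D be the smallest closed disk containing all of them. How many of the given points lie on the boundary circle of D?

3

The minimum enclosing circle of a finite set is fixed by two of the points (as a diameter) or three (as a circumcircle).
The minimum enclosing circle is determined by three boundary points: (8, -2), (2, -4), (2, 8).
Their circumcentre is (10/3, 2) with r² = 340/9.
The farthest remaining point (3, 3) is at distance² 10/9 ≤ 340/9.
The points at distance exactly r from the centre are (8, -2), (2, -4), (2, 8) — 3 points.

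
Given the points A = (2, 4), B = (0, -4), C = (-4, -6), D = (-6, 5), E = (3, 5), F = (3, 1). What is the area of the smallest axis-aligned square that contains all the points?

The bounding box has width 9 and height 11.
An axis-aligned square enclosing the set must have side ≥ max(width, height).
So the minimum side is max(9, 11) = 11.
Area = 11² = 121.

121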